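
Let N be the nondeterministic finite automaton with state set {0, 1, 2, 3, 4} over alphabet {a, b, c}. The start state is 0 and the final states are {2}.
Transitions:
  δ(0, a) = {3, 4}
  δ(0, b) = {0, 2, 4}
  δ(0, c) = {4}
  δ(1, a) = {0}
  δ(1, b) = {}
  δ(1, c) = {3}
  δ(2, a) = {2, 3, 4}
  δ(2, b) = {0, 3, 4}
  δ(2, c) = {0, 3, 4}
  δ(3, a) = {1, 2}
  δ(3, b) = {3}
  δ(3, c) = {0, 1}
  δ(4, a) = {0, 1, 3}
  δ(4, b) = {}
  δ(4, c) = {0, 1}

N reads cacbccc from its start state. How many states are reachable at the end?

4

Start: {0}
read c: {4}
read a: {0, 1, 3}
read c: {0, 1, 3, 4}
read b: {0, 2, 3, 4}
read c: {0, 1, 3, 4}
read c: {0, 1, 3, 4}
read c: {0, 1, 3, 4}
Final reachable set {0, 1, 3, 4} has 4 states.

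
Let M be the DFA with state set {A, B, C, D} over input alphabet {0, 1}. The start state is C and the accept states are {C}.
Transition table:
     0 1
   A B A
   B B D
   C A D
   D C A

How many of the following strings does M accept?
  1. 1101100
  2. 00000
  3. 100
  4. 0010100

0

1101100: rejected
00000: rejected
100: rejected
0010100: rejected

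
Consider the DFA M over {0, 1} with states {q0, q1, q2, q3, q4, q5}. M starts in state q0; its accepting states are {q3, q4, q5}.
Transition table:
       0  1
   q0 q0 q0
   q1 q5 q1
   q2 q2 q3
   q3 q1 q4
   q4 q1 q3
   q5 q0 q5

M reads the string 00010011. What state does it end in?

q0 --0--> q0
q0 --0--> q0
q0 --0--> q0
q0 --1--> q0
q0 --0--> q0
q0 --0--> q0
q0 --1--> q0
q0 --1--> q0

q0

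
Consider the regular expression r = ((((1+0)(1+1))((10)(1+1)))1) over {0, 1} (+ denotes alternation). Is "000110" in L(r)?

no

No split of 000110 into u·v has (((1+0)(1+1))((10)(1+1))) matching u and 1 matching v.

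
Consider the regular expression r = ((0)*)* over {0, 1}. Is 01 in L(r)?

01 cannot be split into zero or more pieces each matching (0)*.

no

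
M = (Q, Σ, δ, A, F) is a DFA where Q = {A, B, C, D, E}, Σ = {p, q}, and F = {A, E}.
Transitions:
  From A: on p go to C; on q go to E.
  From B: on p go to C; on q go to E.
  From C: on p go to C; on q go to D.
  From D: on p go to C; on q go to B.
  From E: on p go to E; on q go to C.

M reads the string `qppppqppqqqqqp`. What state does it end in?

C

A --q--> E
E --p--> E
E --p--> E
E --p--> E
E --p--> E
E --q--> C
C --p--> C
C --p--> C
C --q--> D
D --q--> B
B --q--> E
E --q--> C
C --q--> D
D --p--> C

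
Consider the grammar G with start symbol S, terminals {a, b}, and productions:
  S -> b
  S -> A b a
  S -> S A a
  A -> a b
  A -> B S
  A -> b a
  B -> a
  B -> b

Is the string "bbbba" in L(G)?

no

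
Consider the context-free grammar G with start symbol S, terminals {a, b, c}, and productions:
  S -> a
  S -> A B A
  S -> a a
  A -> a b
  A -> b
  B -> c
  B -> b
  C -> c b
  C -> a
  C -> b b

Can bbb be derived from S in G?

S ⇒ ABA ⇒ bBA ⇒ bbA ⇒ bbb

yes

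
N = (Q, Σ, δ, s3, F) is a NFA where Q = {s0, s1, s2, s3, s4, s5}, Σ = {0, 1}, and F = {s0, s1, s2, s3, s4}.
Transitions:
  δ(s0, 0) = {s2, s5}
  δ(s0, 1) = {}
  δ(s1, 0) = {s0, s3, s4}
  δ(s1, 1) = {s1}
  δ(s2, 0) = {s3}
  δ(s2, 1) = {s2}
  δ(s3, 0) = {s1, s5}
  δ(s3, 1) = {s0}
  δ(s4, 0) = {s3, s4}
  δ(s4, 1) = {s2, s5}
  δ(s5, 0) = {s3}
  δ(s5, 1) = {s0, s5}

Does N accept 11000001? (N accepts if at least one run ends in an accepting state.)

rejected

Start: {s3}
read 1: {s0}
read 1: {}
The reachable set is empty and stays empty for the remaining 6 symbols.
Reachable ∩ accepting = {} — empty.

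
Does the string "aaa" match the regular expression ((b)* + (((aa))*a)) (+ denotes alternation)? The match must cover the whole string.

yes

The right alternative (((aa))*a) matches aaa.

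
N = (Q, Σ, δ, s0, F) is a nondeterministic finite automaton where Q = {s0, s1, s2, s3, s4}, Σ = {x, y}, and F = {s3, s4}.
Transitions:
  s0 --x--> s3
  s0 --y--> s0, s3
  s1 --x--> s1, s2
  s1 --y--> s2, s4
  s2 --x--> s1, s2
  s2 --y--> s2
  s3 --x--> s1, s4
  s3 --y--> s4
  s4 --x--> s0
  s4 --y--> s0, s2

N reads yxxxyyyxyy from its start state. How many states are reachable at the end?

Start: {s0}
read y: {s0, s3}
read x: {s1, s3, s4}
read x: {s0, s1, s2, s4}
read x: {s0, s1, s2, s3}
read y: {s0, s2, s3, s4}
read y: {s0, s2, s3, s4}
read y: {s0, s2, s3, s4}
read x: {s0, s1, s2, s3, s4}
read y: {s0, s2, s3, s4}
read y: {s0, s2, s3, s4}
Final reachable set {s0, s2, s3, s4} has 4 states.

4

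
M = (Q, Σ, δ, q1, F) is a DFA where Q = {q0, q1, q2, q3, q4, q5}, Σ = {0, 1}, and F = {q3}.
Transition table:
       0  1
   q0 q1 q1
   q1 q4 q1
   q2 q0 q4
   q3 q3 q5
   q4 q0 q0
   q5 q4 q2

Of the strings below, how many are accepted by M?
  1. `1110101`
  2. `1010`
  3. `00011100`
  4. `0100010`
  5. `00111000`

`1110101`: rejected
`1010`: rejected
`00011100`: rejected
`0100010`: rejected
`00111000`: rejected

0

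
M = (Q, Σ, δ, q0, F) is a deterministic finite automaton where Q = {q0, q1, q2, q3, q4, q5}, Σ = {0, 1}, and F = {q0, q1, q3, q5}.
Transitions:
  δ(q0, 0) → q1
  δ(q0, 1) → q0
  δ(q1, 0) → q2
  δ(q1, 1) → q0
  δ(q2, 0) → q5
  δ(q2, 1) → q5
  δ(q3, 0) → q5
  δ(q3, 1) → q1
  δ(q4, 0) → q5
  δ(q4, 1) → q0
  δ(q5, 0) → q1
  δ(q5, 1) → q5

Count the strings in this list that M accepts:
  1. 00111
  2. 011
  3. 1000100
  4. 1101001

00111: accepted
011: accepted
1000100: rejected
1101001: accepted

3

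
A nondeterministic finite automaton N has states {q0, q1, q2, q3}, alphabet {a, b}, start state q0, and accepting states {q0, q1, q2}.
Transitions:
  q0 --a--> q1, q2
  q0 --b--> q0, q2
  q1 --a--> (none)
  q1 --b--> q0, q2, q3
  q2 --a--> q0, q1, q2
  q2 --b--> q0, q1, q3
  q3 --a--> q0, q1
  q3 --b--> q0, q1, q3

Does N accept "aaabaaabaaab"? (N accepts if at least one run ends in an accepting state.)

Start: {q0}
read a: {q1, q2}
read a: {q0, q1, q2}
read a: {q0, q1, q2}
read b: {q0, q1, q2, q3}
read a: {q0, q1, q2}
read a: {q0, q1, q2}
read a: {q0, q1, q2}
read b: {q0, q1, q2, q3}
read a: {q0, q1, q2}
read a: {q0, q1, q2}
read a: {q0, q1, q2}
read b: {q0, q1, q2, q3}
Reachable ∩ accepting = {q0, q1, q2} — nonempty.

accepted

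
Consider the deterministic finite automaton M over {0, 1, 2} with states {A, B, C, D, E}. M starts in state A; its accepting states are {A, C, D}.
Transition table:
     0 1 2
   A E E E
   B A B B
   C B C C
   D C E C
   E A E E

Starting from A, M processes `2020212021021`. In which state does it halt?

E

A --2--> E
E --0--> A
A --2--> E
E --0--> A
A --2--> E
E --1--> E
E --2--> E
E --0--> A
A --2--> E
E --1--> E
E --0--> A
A --2--> E
E --1--> E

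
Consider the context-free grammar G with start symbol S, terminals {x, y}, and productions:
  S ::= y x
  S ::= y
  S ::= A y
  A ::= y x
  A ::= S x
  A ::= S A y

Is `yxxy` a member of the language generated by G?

yes

S ⇒ Ay ⇒ Sxy ⇒ yxxy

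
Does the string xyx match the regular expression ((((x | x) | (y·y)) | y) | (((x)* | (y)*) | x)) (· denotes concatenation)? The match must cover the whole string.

no

Neither (((x|x)|(y·y))|y) nor (((x)*|(y)*)|x) matches xyx.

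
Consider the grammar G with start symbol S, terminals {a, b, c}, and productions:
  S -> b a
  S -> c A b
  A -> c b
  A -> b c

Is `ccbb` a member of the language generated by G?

S ⇒ cAb ⇒ ccbb

yes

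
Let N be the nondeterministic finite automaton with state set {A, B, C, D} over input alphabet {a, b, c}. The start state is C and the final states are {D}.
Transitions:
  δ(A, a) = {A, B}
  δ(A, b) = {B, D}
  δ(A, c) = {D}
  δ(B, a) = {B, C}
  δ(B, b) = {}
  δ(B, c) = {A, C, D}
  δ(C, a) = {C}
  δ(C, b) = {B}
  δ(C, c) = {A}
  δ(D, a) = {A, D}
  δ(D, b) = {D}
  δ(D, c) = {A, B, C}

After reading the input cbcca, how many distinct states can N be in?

Start: {C}
read c: {A}
read b: {B, D}
read c: {A, B, C, D}
read c: {A, B, C, D}
read a: {A, B, C, D}
Final reachable set {A, B, C, D} has 4 states.

4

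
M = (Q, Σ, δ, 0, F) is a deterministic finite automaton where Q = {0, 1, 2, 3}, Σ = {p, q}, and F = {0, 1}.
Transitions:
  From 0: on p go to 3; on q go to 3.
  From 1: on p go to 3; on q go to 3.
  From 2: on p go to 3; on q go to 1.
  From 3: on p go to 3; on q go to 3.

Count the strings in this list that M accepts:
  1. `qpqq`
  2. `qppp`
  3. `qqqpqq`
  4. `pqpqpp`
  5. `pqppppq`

`qpqq`: rejected
`qppp`: rejected
`qqqpqq`: rejected
`pqpqpp`: rejected
`pqppppq`: rejected

0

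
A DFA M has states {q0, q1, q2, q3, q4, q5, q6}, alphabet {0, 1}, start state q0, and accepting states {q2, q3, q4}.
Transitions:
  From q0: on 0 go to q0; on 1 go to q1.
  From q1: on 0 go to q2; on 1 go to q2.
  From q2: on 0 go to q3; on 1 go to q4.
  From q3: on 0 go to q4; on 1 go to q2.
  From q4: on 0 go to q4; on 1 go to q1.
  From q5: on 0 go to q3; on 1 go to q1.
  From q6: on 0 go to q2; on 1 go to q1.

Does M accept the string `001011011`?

rejected

q0 --0--> q0
q0 --0--> q0
q0 --1--> q1
q1 --0--> q2
q2 --1--> q4
q4 --1--> q1
q1 --0--> q2
q2 --1--> q4
q4 --1--> q1
End in state q1, which is not an accepting state.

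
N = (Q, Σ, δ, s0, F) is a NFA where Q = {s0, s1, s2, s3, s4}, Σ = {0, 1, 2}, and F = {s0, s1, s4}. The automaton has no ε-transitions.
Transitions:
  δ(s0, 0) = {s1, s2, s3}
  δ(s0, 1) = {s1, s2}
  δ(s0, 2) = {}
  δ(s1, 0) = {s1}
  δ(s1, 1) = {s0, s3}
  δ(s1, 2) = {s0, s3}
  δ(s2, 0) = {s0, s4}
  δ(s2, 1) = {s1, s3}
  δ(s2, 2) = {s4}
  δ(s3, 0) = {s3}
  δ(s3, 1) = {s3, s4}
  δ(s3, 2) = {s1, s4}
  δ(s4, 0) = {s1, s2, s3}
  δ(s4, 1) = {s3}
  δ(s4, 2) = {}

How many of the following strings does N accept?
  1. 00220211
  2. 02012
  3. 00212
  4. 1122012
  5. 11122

5

00220211: accepted
02012: accepted
00212: accepted
1122012: accepted
11122: accepted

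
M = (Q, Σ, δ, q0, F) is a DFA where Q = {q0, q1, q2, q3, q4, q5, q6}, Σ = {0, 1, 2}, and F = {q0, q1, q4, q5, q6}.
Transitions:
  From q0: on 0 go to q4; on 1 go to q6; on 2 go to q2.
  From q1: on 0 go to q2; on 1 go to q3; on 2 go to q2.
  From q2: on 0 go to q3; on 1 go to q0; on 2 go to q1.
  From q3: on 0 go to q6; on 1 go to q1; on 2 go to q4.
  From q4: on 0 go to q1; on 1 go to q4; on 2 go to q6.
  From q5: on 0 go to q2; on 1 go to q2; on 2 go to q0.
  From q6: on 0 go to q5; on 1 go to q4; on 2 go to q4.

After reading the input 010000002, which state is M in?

q1

q0 --0--> q4
q4 --1--> q4
q4 --0--> q1
q1 --0--> q2
q2 --0--> q3
q3 --0--> q6
q6 --0--> q5
q5 --0--> q2
q2 --2--> q1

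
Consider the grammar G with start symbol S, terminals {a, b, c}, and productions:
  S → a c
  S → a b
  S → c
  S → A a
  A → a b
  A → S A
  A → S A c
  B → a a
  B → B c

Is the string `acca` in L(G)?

no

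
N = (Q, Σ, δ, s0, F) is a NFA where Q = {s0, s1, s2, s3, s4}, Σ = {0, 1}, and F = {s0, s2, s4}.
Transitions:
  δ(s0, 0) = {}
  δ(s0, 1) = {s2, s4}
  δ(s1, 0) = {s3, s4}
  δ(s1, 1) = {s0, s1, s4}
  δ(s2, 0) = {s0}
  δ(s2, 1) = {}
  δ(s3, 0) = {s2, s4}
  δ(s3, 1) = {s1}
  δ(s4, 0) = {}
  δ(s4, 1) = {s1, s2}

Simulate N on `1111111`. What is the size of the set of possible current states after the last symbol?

Start: {s0}
read 1: {s2, s4}
read 1: {s1, s2}
read 1: {s0, s1, s4}
read 1: {s0, s1, s2, s4}
read 1: {s0, s1, s2, s4}
read 1: {s0, s1, s2, s4}
read 1: {s0, s1, s2, s4}
Final reachable set {s0, s1, s2, s4} has 4 states.

4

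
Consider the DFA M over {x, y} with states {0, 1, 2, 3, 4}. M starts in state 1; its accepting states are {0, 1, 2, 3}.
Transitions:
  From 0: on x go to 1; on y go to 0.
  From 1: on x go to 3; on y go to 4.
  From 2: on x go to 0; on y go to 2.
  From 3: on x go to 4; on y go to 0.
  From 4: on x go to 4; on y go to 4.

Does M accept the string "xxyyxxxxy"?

1 --x--> 3
3 --x--> 4
4 --y--> 4
4 --y--> 4
4 --x--> 4
4 --x--> 4
4 --x--> 4
4 --x--> 4
4 --y--> 4
End in state 4, which is not an accepting state.

rejected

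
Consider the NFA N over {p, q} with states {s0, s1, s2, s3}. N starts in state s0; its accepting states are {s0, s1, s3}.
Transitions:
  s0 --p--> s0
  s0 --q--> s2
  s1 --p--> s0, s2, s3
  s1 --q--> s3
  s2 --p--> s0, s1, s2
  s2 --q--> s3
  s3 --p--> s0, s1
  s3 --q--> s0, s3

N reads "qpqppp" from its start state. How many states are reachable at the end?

Start: {s0}
read q: {s2}
read p: {s0, s1, s2}
read q: {s2, s3}
read p: {s0, s1, s2}
read p: {s0, s1, s2, s3}
read p: {s0, s1, s2, s3}
Final reachable set {s0, s1, s2, s3} has 4 states.

4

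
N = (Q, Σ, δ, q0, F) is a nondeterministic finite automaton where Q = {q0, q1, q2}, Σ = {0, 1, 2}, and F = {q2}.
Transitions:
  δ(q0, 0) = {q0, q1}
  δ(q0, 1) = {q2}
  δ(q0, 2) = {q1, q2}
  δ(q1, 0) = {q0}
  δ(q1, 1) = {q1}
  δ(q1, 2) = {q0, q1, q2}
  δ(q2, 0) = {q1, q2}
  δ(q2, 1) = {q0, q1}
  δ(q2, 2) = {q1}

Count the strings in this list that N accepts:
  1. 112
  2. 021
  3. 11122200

112: accepted
021: accepted
11122200: accepted

3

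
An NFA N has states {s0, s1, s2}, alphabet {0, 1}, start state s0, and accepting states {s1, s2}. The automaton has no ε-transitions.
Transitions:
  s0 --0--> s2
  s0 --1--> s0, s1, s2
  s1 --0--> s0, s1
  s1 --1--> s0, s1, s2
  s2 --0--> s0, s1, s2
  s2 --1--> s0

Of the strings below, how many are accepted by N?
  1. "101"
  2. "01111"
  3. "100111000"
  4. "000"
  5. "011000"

"101": accepted
"01111": accepted
"100111000": accepted
"000": accepted
"011000": accepted

5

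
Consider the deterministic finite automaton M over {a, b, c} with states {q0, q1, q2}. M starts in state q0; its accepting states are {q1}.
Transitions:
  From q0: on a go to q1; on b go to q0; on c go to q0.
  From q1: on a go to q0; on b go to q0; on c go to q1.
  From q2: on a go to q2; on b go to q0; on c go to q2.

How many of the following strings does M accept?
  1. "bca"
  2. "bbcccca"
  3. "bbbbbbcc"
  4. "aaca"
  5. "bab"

3

"bca": accepted
"bbcccca": accepted
"bbbbbbcc": rejected
"aaca": accepted
"bab": rejected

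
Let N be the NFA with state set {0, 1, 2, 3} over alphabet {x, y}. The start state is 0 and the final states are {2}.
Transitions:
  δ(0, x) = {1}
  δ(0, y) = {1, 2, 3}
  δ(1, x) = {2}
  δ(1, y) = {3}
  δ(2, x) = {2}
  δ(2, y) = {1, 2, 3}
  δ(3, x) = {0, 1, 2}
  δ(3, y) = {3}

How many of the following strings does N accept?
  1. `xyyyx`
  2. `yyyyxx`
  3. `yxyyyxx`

3

`xyyyx`: accepted
`yyyyxx`: accepted
`yxyyyxx`: accepted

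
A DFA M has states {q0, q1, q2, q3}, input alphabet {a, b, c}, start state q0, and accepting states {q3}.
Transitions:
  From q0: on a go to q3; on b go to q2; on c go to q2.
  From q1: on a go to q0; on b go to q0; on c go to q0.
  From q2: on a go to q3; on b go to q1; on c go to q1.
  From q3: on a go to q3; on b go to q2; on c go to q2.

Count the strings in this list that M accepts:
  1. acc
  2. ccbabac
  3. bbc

acc: rejected
ccbabac: rejected
bbc: rejected

0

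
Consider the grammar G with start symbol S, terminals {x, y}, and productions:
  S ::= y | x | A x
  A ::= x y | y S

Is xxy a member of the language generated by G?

no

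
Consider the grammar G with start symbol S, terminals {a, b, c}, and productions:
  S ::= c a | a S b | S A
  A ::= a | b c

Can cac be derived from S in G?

no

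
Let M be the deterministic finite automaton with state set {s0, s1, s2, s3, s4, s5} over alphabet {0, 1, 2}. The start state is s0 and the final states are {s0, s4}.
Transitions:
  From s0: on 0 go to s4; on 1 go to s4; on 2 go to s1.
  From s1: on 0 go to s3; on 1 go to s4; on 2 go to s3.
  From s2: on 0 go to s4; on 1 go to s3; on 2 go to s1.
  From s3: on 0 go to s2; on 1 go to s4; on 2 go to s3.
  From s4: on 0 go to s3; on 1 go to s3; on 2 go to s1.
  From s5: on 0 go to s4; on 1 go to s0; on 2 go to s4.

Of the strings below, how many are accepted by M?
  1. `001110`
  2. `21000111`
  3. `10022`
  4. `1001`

0

`001110`: rejected
`21000111`: rejected
`10022`: rejected
`1001`: rejected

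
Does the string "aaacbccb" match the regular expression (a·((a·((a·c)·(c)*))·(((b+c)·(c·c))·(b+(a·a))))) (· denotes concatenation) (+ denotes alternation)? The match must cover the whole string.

yes

Split as a·aacbccb: a matches a and ((a·((a·c)·(c)*))·(((b+c)·(c·c))·(b+(a·a)))) matches aacbccb.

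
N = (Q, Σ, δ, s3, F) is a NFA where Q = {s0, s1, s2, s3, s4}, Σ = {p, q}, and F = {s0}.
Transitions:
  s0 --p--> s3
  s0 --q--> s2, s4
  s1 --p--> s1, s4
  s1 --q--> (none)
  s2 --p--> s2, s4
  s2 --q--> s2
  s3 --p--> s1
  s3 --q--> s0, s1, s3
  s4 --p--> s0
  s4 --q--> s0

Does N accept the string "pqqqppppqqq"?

Start: {s3}
read p: {s1}
read q: {}
The reachable set is empty and stays empty for the remaining 9 symbols.
Reachable ∩ accepting = {} — empty.

rejected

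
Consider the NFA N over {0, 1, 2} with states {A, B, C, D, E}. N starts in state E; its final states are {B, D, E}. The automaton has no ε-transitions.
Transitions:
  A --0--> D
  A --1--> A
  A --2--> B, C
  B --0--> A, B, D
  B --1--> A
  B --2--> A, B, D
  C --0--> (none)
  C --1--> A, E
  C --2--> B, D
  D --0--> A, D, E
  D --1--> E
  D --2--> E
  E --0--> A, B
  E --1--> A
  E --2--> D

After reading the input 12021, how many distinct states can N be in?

Start: {E}
read 1: {A}
read 2: {B, C}
read 0: {A, B, D}
read 2: {A, B, C, D, E}
read 1: {A, E}
Final reachable set {A, E} has 2 states.

2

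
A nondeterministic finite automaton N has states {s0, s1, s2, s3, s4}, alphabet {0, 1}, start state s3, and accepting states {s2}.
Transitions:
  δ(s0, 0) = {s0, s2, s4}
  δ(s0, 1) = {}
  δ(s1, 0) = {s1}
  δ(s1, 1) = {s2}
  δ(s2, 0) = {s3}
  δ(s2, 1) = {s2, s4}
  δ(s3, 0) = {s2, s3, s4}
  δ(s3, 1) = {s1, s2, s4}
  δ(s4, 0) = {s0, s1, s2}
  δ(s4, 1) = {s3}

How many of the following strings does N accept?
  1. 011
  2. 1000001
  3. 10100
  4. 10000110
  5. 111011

5

011: accepted
1000001: accepted
10100: accepted
10000110: accepted
111011: accepted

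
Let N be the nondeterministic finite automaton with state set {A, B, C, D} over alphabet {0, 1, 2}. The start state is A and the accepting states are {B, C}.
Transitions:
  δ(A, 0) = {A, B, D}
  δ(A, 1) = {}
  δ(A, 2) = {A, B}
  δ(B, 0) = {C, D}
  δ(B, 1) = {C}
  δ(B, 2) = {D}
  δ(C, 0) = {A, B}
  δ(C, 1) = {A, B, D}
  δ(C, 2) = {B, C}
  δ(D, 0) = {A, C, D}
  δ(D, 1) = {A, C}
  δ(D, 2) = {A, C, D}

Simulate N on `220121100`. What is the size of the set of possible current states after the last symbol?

Start: {A}
read 2: {A, B}
read 2: {A, B, D}
read 0: {A, B, C, D}
read 1: {A, B, C, D}
read 2: {A, B, C, D}
read 1: {A, B, C, D}
read 1: {A, B, C, D}
read 0: {A, B, C, D}
read 0: {A, B, C, D}
Final reachable set {A, B, C, D} has 4 states.

4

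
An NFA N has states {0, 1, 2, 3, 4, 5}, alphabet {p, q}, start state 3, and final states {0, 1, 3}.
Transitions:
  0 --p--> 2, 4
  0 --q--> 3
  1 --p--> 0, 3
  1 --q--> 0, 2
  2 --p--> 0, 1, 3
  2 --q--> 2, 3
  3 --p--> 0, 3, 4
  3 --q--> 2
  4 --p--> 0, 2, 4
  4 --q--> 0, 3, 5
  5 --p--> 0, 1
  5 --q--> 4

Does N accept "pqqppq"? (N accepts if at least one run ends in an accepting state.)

accepted

Start: {3}
read p: {0, 3, 4}
read q: {0, 2, 3, 5}
read q: {2, 3, 4}
read p: {0, 1, 2, 3, 4}
read p: {0, 1, 2, 3, 4}
read q: {0, 2, 3, 5}
Reachable ∩ accepting = {0, 3} — nonempty.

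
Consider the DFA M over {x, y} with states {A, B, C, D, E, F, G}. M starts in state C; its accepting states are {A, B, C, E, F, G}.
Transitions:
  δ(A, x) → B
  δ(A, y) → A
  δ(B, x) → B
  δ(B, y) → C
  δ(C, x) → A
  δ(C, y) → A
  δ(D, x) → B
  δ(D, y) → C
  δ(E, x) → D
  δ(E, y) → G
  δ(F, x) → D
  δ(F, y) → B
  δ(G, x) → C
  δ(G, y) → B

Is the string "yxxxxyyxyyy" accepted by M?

C --y--> A
A --x--> B
B --x--> B
B --x--> B
B --x--> B
B --y--> C
C --y--> A
A --x--> B
B --y--> C
C --y--> A
A --y--> A
End in state A, which is an accepting state.

accepted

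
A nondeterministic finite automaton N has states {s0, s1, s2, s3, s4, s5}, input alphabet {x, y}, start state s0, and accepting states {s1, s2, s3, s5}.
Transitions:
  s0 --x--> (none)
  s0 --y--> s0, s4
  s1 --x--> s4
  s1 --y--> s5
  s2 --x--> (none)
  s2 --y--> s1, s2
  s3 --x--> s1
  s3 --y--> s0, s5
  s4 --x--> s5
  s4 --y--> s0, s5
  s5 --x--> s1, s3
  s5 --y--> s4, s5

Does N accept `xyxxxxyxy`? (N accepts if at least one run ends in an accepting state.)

rejected

Start: {s0}
read x: {}
The reachable set is empty and stays empty for the remaining 8 symbols.
Reachable ∩ accepting = {} — empty.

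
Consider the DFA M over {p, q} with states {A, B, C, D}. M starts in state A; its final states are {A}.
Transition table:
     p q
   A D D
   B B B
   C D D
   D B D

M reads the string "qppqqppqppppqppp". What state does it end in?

B

A --q--> D
D --p--> B
B --p--> B
B --q--> B
B --q--> B
B --p--> B
B --p--> B
B --q--> B
B --p--> B
B --p--> B
B --p--> B
B --p--> B
B --q--> B
B --p--> B
B --p--> B
B --p--> B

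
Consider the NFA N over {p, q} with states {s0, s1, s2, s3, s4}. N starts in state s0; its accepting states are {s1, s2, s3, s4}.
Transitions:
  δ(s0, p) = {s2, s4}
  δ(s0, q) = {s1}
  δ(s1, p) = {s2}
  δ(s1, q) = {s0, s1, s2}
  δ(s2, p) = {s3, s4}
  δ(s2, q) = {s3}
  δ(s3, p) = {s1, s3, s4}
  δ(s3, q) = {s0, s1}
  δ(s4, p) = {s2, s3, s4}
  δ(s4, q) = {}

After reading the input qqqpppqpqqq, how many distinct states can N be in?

Start: {s0}
read q: {s1}
read q: {s0, s1, s2}
read q: {s0, s1, s2, s3}
read p: {s1, s2, s3, s4}
read p: {s1, s2, s3, s4}
read p: {s1, s2, s3, s4}
read q: {s0, s1, s2, s3}
read p: {s1, s2, s3, s4}
read q: {s0, s1, s2, s3}
read q: {s0, s1, s2, s3}
read q: {s0, s1, s2, s3}
Final reachable set {s0, s1, s2, s3} has 4 states.

4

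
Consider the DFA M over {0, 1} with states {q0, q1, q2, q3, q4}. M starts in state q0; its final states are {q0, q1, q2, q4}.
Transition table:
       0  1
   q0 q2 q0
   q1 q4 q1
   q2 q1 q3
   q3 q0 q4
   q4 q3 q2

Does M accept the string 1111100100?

q0 --1--> q0
q0 --1--> q0
q0 --1--> q0
q0 --1--> q0
q0 --1--> q0
q0 --0--> q2
q2 --0--> q1
q1 --1--> q1
q1 --0--> q4
q4 --0--> q3
End in state q3, which is not an accepting state.

rejected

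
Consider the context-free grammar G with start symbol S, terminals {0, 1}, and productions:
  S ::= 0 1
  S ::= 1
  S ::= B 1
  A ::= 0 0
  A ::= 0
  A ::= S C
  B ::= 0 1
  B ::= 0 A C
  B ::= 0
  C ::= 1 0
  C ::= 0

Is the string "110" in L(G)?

no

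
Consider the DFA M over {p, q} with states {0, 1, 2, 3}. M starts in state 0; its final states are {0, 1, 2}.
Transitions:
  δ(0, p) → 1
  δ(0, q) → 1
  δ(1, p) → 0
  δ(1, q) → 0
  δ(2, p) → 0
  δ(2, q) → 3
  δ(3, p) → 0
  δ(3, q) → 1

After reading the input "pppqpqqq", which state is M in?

0 --p--> 1
1 --p--> 0
0 --p--> 1
1 --q--> 0
0 --p--> 1
1 --q--> 0
0 --q--> 1
1 --q--> 0

0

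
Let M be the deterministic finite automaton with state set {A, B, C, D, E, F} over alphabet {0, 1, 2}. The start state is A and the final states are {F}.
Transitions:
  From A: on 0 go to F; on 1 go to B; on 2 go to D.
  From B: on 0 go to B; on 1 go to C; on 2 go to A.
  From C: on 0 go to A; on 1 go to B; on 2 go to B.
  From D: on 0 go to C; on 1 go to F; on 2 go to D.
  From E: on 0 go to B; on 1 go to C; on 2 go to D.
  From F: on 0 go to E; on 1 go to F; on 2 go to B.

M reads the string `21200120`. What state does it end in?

B

A --2--> D
D --1--> F
F --2--> B
B --0--> B
B --0--> B
B --1--> C
C --2--> B
B --0--> B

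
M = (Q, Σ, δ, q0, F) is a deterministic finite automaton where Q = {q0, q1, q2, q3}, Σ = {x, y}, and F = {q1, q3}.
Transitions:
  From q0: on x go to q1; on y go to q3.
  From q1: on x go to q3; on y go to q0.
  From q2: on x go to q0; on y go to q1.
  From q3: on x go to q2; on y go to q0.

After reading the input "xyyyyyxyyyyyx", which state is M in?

q0 --x--> q1
q1 --y--> q0
q0 --y--> q3
q3 --y--> q0
q0 --y--> q3
q3 --y--> q0
q0 --x--> q1
q1 --y--> q0
q0 --y--> q3
q3 --y--> q0
q0 --y--> q3
q3 --y--> q0
q0 --x--> q1

q1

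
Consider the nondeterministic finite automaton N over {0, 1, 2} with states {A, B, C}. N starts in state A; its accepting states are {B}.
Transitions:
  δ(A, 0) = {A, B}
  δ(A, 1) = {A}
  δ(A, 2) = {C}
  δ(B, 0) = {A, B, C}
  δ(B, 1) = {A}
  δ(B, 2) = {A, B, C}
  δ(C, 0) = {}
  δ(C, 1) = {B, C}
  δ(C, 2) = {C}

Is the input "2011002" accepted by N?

Start: {A}
read 2: {C}
read 0: {}
The reachable set is empty and stays empty for the remaining 5 symbols.
Reachable ∩ accepting = {} — empty.

rejected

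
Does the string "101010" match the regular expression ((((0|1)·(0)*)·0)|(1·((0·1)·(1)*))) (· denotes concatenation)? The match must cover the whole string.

no

Neither (((0|1)·(0)*)·0) nor (1·((0·1)·(1)*)) matches 101010.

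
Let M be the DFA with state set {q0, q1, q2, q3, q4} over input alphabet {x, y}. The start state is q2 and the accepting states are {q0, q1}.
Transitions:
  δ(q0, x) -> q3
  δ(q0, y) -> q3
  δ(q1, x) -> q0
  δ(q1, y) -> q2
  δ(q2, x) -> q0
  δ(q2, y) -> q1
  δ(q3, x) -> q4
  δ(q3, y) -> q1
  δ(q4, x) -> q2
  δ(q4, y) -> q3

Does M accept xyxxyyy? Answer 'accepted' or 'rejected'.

accepted

q2 --x--> q0
q0 --y--> q3
q3 --x--> q4
q4 --x--> q2
q2 --y--> q1
q1 --y--> q2
q2 --y--> q1
End in state q1, which is an accepting state.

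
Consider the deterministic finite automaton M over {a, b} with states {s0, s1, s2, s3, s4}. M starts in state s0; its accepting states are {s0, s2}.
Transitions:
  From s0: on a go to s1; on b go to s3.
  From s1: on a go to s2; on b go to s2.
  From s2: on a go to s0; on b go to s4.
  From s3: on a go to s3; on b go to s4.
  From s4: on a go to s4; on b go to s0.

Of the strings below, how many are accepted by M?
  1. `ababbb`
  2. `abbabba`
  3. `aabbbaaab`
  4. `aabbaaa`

`ababbb`: accepted
`abbabba`: rejected
`aabbbaaab`: rejected
`aabbaaa`: accepted

2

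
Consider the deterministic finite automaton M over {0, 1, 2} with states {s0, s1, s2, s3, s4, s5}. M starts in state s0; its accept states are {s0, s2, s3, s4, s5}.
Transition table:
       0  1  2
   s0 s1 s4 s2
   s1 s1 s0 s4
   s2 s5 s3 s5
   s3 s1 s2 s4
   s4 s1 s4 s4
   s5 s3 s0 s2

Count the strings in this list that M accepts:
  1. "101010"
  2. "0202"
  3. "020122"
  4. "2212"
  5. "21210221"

"101010": rejected
"0202": accepted
"020122": accepted
"2212": accepted
"21210221": accepted

4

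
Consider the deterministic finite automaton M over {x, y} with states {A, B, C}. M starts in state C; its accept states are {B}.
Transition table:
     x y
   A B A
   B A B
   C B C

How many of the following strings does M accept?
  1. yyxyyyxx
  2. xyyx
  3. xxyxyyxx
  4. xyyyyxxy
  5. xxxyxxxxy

yyxyyyxx: accepted
xyyx: rejected
xxyxyyxx: accepted
xyyyyxxy: accepted
xxxyxxxxy: accepted

4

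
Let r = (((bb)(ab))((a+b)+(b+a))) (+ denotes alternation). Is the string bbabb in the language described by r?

Split as bbab·b: ((bb)(ab)) matches bbab and ((a+b)+(b+a)) matches b.

yes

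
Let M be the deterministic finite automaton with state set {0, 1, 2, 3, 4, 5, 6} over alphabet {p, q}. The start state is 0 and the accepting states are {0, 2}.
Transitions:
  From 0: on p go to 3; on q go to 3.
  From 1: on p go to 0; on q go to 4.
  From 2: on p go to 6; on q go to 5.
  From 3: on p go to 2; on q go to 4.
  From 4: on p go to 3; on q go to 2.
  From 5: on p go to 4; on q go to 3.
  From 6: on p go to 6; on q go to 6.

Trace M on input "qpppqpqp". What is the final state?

6

0 --q--> 3
3 --p--> 2
2 --p--> 6
6 --p--> 6
6 --q--> 6
6 --p--> 6
6 --q--> 6
6 --p--> 6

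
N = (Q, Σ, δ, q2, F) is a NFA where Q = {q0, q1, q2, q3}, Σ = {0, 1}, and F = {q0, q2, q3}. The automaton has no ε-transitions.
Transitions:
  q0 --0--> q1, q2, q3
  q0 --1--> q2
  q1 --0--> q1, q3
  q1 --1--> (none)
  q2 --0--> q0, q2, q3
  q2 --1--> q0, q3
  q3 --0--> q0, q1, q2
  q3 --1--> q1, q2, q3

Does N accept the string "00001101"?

accepted

Start: {q2}
read 0: {q0, q2, q3}
read 0: {q0, q1, q2, q3}
read 0: {q0, q1, q2, q3}
read 0: {q0, q1, q2, q3}
read 1: {q0, q1, q2, q3}
read 1: {q0, q1, q2, q3}
read 0: {q0, q1, q2, q3}
read 1: {q0, q1, q2, q3}
Reachable ∩ accepting = {q0, q2, q3} — nonempty.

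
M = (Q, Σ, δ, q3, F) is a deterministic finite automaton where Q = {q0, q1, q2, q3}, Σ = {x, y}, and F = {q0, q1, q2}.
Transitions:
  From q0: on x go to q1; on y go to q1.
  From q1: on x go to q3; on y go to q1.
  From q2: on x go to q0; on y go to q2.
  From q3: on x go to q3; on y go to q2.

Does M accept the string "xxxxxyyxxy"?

q3 --x--> q3
q3 --x--> q3
q3 --x--> q3
q3 --x--> q3
q3 --x--> q3
q3 --y--> q2
q2 --y--> q2
q2 --x--> q0
q0 --x--> q1
q1 --y--> q1
End in state q1, which is an accepting state.

accepted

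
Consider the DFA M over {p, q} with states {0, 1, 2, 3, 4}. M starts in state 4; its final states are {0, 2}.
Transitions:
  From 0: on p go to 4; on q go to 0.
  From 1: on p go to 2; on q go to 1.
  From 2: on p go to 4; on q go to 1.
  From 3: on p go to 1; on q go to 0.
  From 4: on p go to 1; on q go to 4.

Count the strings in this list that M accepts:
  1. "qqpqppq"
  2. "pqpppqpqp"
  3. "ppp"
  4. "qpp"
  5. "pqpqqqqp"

"qqpqppq": rejected
"pqpppqpqp": accepted
"ppp": rejected
"qpp": accepted
"pqpqqqqp": accepted

3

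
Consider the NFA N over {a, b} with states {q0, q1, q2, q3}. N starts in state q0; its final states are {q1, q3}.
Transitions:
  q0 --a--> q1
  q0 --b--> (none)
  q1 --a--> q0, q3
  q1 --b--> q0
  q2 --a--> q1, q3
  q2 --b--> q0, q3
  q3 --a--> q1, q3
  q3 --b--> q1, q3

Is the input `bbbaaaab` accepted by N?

Start: {q0}
read b: {}
The reachable set is empty and stays empty for the remaining 7 symbols.
Reachable ∩ accepting = {} — empty.

rejected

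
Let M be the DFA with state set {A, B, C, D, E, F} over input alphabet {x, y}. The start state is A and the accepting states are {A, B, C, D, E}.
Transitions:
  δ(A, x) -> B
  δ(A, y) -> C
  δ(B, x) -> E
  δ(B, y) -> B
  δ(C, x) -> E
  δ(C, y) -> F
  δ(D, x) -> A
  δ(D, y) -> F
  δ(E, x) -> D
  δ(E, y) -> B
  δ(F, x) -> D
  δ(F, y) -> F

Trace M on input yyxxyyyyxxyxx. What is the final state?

D

A --y--> C
C --y--> F
F --x--> D
D --x--> A
A --y--> C
C --y--> F
F --y--> F
F --y--> F
F --x--> D
D --x--> A
A --y--> C
C --x--> E
E --x--> D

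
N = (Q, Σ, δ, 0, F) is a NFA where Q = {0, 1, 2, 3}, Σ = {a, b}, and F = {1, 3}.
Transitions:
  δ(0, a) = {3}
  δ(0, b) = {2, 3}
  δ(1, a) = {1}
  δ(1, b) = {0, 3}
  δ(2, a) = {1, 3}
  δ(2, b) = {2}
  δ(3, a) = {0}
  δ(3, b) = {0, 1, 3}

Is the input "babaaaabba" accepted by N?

accepted

Start: {0}
read b: {2, 3}
read a: {0, 1, 3}
read b: {0, 1, 2, 3}
read a: {0, 1, 3}
read a: {0, 1, 3}
read a: {0, 1, 3}
read a: {0, 1, 3}
read b: {0, 1, 2, 3}
read b: {0, 1, 2, 3}
read a: {0, 1, 3}
Reachable ∩ accepting = {1, 3} — nonempty.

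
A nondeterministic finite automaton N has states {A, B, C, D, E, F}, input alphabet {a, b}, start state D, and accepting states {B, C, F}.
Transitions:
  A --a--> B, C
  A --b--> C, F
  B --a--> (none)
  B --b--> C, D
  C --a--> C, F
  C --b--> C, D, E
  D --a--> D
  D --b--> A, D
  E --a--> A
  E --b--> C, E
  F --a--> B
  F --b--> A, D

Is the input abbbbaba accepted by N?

Start: {D}
read a: {D}
read b: {A, D}
read b: {A, C, D, F}
read b: {A, C, D, E, F}
read b: {A, C, D, E, F}
read a: {A, B, C, D, F}
read b: {A, C, D, E, F}
read a: {A, B, C, D, F}
Reachable ∩ accepting = {B, C, F} — nonempty.

accepted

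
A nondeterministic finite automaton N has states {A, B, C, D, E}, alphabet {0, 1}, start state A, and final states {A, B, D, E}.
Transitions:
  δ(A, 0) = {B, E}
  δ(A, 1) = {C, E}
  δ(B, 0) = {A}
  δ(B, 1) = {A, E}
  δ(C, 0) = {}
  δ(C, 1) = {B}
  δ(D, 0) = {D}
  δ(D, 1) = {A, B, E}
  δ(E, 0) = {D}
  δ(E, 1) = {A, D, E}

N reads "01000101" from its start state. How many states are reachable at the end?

5

Start: {A}
read 0: {B, E}
read 1: {A, D, E}
read 0: {B, D, E}
read 0: {A, D}
read 0: {B, D, E}
read 1: {A, B, D, E}
read 0: {A, B, D, E}
read 1: {A, B, C, D, E}
Final reachable set {A, B, C, D, E} has 5 states.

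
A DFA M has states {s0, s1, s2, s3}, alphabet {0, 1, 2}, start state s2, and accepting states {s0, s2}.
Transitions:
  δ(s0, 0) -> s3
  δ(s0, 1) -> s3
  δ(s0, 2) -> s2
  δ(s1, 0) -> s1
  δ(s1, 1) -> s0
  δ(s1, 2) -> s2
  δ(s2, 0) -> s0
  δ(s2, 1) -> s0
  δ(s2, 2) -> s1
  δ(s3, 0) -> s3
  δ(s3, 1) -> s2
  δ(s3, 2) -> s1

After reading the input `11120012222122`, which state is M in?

s1

s2 --1--> s0
s0 --1--> s3
s3 --1--> s2
s2 --2--> s1
s1 --0--> s1
s1 --0--> s1
s1 --1--> s0
s0 --2--> s2
s2 --2--> s1
s1 --2--> s2
s2 --2--> s1
s1 --1--> s0
s0 --2--> s2
s2 --2--> s1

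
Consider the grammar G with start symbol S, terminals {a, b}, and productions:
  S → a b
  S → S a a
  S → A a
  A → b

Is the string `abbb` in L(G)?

no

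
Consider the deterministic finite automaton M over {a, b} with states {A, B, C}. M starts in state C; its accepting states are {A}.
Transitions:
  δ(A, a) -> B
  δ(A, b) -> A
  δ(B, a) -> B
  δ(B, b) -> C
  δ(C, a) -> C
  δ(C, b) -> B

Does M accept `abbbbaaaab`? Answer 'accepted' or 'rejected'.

rejected

C --a--> C
C --b--> B
B --b--> C
C --b--> B
B --b--> C
C --a--> C
C --a--> C
C --a--> C
C --a--> C
C --b--> B
End in state B, which is not an accepting state.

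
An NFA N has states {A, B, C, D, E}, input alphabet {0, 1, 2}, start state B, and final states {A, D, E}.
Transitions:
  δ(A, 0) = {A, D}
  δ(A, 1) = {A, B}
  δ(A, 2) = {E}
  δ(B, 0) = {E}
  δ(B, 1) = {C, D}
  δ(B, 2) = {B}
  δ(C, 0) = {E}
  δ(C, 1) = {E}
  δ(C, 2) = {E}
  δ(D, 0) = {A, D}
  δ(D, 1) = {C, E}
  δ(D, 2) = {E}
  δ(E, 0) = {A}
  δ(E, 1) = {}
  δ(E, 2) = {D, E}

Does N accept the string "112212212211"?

Start: {B}
read 1: {C, D}
read 1: {C, E}
read 2: {D, E}
read 2: {D, E}
read 1: {C, E}
read 2: {D, E}
read 2: {D, E}
read 1: {C, E}
read 2: {D, E}
read 2: {D, E}
read 1: {C, E}
read 1: {E}
Reachable ∩ accepting = {E} — nonempty.

accepted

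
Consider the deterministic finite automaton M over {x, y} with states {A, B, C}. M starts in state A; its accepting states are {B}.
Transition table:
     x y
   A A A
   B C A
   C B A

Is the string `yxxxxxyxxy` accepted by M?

A --y--> A
A --x--> A
A --x--> A
A --x--> A
A --x--> A
A --x--> A
A --y--> A
A --x--> A
A --x--> A
A --y--> A
End in state A, which is not an accepting state.

rejected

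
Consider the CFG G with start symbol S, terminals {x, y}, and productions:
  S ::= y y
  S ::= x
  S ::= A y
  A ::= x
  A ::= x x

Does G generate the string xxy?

yes

S ⇒ Ay ⇒ xxy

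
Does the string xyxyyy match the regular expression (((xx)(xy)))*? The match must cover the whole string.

xyxyyy cannot be split into zero or more pieces each matching ((xx)(xy)).

no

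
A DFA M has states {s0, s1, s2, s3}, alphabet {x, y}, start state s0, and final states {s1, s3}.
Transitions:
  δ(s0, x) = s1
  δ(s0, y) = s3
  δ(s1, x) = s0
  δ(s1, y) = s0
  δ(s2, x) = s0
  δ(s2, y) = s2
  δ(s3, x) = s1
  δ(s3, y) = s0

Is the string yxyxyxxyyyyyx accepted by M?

accepted

s0 --y--> s3
s3 --x--> s1
s1 --y--> s0
s0 --x--> s1
s1 --y--> s0
s0 --x--> s1
s1 --x--> s0
s0 --y--> s3
s3 --y--> s0
s0 --y--> s3
s3 --y--> s0
s0 --y--> s3
s3 --x--> s1
End in state s1, which is an accepting state.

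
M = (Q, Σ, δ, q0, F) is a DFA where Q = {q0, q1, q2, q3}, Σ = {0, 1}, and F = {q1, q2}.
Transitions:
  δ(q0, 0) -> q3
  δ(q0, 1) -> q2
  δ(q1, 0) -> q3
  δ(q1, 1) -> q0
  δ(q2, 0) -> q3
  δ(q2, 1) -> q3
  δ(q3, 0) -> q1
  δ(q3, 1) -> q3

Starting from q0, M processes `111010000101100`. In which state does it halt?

q0 --1--> q2
q2 --1--> q3
q3 --1--> q3
q3 --0--> q1
q1 --1--> q0
q0 --0--> q3
q3 --0--> q1
q1 --0--> q3
q3 --0--> q1
q1 --1--> q0
q0 --0--> q3
q3 --1--> q3
q3 --1--> q3
q3 --0--> q1
q1 --0--> q3

q3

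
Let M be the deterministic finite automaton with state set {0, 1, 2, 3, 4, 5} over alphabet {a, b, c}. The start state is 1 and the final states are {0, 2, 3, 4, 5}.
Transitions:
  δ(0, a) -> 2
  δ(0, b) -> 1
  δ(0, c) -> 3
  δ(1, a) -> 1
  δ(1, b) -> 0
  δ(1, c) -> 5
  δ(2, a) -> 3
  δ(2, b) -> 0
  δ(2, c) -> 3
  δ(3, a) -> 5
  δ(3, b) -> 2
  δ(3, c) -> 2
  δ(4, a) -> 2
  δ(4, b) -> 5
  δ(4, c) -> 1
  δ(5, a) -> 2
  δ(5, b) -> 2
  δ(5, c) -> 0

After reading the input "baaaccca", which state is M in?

1 --b--> 0
0 --a--> 2
2 --a--> 3
3 --a--> 5
5 --c--> 0
0 --c--> 3
3 --c--> 2
2 --a--> 3

3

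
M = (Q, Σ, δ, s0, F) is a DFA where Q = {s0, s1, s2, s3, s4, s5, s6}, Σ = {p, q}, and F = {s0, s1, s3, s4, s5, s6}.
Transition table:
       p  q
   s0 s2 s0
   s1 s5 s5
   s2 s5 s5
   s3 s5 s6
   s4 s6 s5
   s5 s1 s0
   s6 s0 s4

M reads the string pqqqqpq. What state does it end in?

s0 --p--> s2
s2 --q--> s5
s5 --q--> s0
s0 --q--> s0
s0 --q--> s0
s0 --p--> s2
s2 --q--> s5

s5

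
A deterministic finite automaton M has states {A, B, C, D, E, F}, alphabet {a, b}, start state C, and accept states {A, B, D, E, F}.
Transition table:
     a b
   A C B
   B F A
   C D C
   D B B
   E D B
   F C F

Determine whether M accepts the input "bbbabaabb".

C --b--> C
C --b--> C
C --b--> C
C --a--> D
D --b--> B
B --a--> F
F --a--> C
C --b--> C
C --b--> C
End in state C, which is not an accepting state.

rejected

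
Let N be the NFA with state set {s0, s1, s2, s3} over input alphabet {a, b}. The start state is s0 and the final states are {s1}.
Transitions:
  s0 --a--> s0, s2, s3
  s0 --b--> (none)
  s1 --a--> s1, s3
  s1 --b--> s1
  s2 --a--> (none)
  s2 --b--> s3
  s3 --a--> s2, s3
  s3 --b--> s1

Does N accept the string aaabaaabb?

accepted

Start: {s0}
read a: {s0, s2, s3}
read a: {s0, s2, s3}
read a: {s0, s2, s3}
read b: {s1, s3}
read a: {s1, s2, s3}
read a: {s1, s2, s3}
read a: {s1, s2, s3}
read b: {s1, s3}
read b: {s1}
Reachable ∩ accepting = {s1} — nonempty.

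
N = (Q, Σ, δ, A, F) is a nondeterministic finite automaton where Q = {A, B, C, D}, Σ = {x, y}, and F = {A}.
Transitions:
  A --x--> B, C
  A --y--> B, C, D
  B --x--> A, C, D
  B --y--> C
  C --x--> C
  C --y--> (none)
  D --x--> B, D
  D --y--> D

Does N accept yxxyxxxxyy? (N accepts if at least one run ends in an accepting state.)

rejected

Start: {A}
read y: {B, C, D}
read x: {A, B, C, D}
read x: {A, B, C, D}
read y: {B, C, D}
read x: {A, B, C, D}
read x: {A, B, C, D}
read x: {A, B, C, D}
read x: {A, B, C, D}
read y: {B, C, D}
read y: {C, D}
Reachable ∩ accepting = {} — empty.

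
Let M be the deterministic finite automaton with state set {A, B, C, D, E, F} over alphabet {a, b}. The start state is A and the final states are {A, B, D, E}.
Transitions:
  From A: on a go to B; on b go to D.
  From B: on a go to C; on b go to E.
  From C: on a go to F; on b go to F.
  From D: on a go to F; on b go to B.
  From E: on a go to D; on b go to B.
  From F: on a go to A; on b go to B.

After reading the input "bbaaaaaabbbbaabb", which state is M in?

A --b--> D
D --b--> B
B --a--> C
C --a--> F
F --a--> A
A --a--> B
B --a--> C
C --a--> F
F --b--> B
B --b--> E
E --b--> B
B --b--> E
E --a--> D
D --a--> F
F --b--> B
B --b--> E

E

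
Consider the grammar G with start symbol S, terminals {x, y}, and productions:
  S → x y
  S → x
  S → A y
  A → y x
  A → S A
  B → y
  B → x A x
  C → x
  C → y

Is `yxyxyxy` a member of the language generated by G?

S ⇒ Ay ⇒ SAy ⇒ AyAy ⇒ yxyAy ⇒ yxySAy ⇒ yxyxAy ⇒ yxyxyxy

yes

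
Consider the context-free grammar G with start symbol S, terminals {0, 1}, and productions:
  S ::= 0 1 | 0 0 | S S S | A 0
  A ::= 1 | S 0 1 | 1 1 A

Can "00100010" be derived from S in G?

no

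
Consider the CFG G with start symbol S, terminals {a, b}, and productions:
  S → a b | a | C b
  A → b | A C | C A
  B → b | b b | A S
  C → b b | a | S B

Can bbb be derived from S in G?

yes

S ⇒ Cb ⇒ bbb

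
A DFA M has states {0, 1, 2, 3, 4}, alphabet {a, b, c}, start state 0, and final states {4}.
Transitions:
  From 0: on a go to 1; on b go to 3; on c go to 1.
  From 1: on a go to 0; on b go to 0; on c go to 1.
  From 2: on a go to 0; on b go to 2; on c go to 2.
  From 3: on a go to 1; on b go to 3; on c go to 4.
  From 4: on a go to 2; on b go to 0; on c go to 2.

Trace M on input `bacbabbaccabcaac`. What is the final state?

0 --b--> 3
3 --a--> 1
1 --c--> 1
1 --b--> 0
0 --a--> 1
1 --b--> 0
0 --b--> 3
3 --a--> 1
1 --c--> 1
1 --c--> 1
1 --a--> 0
0 --b--> 3
3 --c--> 4
4 --a--> 2
2 --a--> 0
0 --c--> 1

1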